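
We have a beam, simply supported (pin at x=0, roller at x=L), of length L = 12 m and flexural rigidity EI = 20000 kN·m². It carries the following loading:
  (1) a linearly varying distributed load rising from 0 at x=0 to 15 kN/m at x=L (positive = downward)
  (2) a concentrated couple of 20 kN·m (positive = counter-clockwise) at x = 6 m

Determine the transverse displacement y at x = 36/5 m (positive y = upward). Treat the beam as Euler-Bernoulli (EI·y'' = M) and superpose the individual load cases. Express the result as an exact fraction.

y(36/5) = -380241/3906250 m

Load 1 — triangular load w₀=15 kN/m (0→w₀ over full span):
  y_1 = -w₀x(7L⁴-10L²x²+3x⁴)/(360LEI) = -15·(36/5)·(7·12⁴-10·12²·(36/5)²+3·(36/5)⁴)/(360·12·20000) = -191808/1953125 m
Load 2 — applied couple M₀=20 kN·m at a=6 m (b=L-a=6):
  y_2 = (M₀x³/(6L)-M₀(x-a)²/2+C₁x)/EI  [x>a] with C₁=M₀(3b²-L²)/(6L)=-10 = (20·(36/5)³/(6·12)-20·((36/5)-6)²/2+(-10)·(36/5))/20000 = 27/31250 m
Superposition: y = Σ y_i = -380241/3906250 m ≈ -0.097342 m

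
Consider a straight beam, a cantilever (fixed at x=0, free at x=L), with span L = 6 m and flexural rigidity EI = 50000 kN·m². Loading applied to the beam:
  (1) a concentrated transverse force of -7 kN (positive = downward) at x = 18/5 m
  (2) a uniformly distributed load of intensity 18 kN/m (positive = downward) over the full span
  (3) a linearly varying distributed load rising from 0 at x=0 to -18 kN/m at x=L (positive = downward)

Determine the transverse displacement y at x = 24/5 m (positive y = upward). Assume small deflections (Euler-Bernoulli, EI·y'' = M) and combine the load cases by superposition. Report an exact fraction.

y(24/5) = -1640493/195312500 m

Load 1 — point force P=-7 kN at a=18/5 m (b=L-a=12/5):
  y_1 = -Pa²(3x-a)/(6EI)  [x>a] = -(-7)·(18/5)²·(3·(24/5)-(18/5))/(6·50000) = 5103/1562500 m
Load 2 — uniform load w=18 kN/m over full span:
  y_2 = -wx²(x²-4Lx+6L²)/(24EI) = -18·(24/5)²·((24/5)²-4·6·(24/5)+6·6²)/(24·50000) = -83592/1953125 m
Load 3 — triangular load w₀=-18 kN/m (0→w₀ over full span):
  y_3 = (w₀Lx³/12-w₀L²x²/6-w₀x⁵/(120L))/EI = ((-18)·6·(24/5)³/12-(-18)·6²·(24/5)²/6-(-18)·(24/5)⁵/(120·6))/50000 = 1520208/48828125 m
Superposition: y = Σ y_i = -1640493/195312500 m ≈ -0.008399 m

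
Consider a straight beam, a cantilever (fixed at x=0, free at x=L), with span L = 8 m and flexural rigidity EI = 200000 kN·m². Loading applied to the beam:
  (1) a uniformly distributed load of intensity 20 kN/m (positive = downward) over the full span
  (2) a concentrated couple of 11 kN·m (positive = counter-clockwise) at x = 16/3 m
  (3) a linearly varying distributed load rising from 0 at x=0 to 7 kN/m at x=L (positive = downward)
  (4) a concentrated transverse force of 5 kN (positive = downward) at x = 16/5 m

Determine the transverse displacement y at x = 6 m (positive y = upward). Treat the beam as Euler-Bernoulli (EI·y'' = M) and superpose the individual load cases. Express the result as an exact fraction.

Load 1 — uniform load w=20 kN/m over full span:
  y_1 = -wx²(x²-4Lx+6L²)/(24EI) = -20·6²·(6²-4·8·6+6·8²)/(24·200000) = -171/5000 m
Load 2 — applied couple M₀=11 kN·m at a=16/3 m (b=L-a=8/3):
  y_2 = M₀a(2x-a)/(2EI)  [x>a] = 11·(16/3)·(2·6-(16/3))/(2·200000) = 11/11250 m
Load 3 — triangular load w₀=7 kN/m (0→w₀ over full span):
  y_3 = (w₀Lx³/12-w₀L²x²/6-w₀x⁵/(120L))/EI = (7·8·6³/12-7·8²·6²/6-7·6⁵/(120·8))/200000 = -17367/2000000 m
Load 4 — point force P=5 kN at a=16/5 m (b=L-a=24/5):
  y_4 = -Pa²(3x-a)/(6EI)  [x>a] = -5·(16/5)²·(3·6-(16/5))/(6·200000) = -148/234375 m
Superposition: y = Σ y_i = -3828347/90000000 m ≈ -0.042537 m

y(6) = -3828347/90000000 m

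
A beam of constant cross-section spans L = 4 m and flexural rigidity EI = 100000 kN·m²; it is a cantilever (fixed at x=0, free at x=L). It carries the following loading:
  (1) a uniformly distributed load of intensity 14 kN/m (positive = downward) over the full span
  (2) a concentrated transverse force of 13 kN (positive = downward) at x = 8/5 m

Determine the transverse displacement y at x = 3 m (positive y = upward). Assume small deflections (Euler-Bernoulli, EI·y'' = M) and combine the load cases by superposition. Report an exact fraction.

y(3) = -510443/150000000 m

Load 1 — uniform load w=14 kN/m over full span:
  y_1 = -wx²(x²-4Lx+6L²)/(24EI) = -14·3²·(3²-4·4·3+6·4²)/(24·100000) = -1197/400000 m
Load 2 — point force P=13 kN at a=8/5 m (b=L-a=12/5):
  y_2 = -Pa²(3x-a)/(6EI)  [x>a] = -13·(8/5)²·(3·3-(8/5))/(6·100000) = -481/1171875 m
Superposition: y = Σ y_i = -510443/150000000 m ≈ -0.003403 m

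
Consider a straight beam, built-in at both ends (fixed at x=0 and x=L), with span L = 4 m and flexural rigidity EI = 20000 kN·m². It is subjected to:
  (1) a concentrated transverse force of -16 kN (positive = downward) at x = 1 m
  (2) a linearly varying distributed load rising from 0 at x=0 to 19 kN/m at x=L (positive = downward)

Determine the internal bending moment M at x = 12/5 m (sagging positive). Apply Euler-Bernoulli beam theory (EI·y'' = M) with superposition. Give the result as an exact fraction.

Load 1 — point force P=-16 kN at a=1 m (b=L-a=3):
  M_1 = Pa²(a+3b)(L-x)/L³ - Pa²b/L²  [x>a] = (-16)·1²·(1+3·3)·(4-(12/5))/4³ - (-16)·1²·3/4² = -1 kN·m
Load 2 — triangular load w₀=19 kN/m (0→w₀ over full span):
  M_2 = 3w₀Lx/20 - w₀L²/30 - w₀x³/(6L) = 3·19·4·(12/5)/20 - 19·4²/30 - 19·(12/5)³/(6·4) = 2356/375 kN·m
Superposition: M = Σ M_i = 1981/375 kN·m ≈ 5.282667 kN·m

M(12/5) = 1981/375 kN·m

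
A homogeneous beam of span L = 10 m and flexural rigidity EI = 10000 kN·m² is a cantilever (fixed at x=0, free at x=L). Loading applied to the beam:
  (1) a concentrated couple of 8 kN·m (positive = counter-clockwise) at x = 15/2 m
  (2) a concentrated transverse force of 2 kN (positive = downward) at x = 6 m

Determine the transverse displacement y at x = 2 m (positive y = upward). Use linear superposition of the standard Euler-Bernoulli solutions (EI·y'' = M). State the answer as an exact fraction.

Load 1 — applied couple M₀=8 kN·m at a=15/2 m (b=L-a=5/2):
  y_1 = M₀x²/(2EI)  [x≤a] = 8·2²/(2·10000) = 1/625 m
Load 2 — point force P=2 kN at a=6 m (b=L-a=4):
  y_2 = -Px²(3a-x)/(6EI)  [x≤a] = -2·2²·(3·6-2)/(6·10000) = -4/1875 m
Superposition: y = Σ y_i = -1/1875 m ≈ -0.000533 m

y(2) = -1/1875 m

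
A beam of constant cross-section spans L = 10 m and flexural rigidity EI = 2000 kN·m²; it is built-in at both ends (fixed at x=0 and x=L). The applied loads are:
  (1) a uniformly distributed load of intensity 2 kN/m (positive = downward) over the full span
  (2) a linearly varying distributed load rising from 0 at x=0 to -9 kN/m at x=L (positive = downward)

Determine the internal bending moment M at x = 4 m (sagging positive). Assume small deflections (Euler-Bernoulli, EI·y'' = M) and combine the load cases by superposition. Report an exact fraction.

Load 1 — uniform load w=2 kN/m over full span:
  M_1 = wLx/2 - wL²/12 - wx²/2 = 2·10·4/2 - 2·10²/12 - 2·4²/2 = 22/3 kN·m
Load 2 — triangular load w₀=-9 kN/m (0→w₀ over full span):
  M_2 = 3w₀Lx/20 - w₀L²/30 - w₀x³/(6L) = 3·(-9)·10·4/20 - (-9)·10²/30 - (-9)·4³/(6·10) = -72/5 kN·m
Superposition: M = Σ M_i = -106/15 kN·m ≈ -7.066667 kN·m

M(4) = -106/15 kN·m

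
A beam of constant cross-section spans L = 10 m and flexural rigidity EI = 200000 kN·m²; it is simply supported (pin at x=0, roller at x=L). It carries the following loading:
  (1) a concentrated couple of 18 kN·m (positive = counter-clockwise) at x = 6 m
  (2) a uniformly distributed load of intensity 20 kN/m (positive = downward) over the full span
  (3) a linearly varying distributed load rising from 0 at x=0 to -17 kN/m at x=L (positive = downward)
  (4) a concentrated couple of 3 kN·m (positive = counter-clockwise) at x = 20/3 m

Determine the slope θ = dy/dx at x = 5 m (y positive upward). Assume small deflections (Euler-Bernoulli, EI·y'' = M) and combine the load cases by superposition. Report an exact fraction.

Load 1 — applied couple M₀=18 kN·m at a=6 m (b=L-a=4):
  θ_1 = (M₀x²/(2L)+C₁)/EI  [x≤a] with C₁=M₀(3b²-L²)/(6L)=-78/5 = (18·5²/(2·10)+(-78/5))/200000 = 69/2000000 rad
Load 2 — uniform load w=20 kN/m over full span:
  θ_2 = -w(L³-6Lx²+4x³)/(24EI) = -20·(10³-6·10·5²+4·5³)/(24·200000) = 0 rad
Load 3 — triangular load w₀=-17 kN/m (0→w₀ over full span):
  θ_3 = -w₀(7L⁴-30L²x²+15x⁴)/(360LEI) = -(-17)·(7·10⁴-30·10²·5²+15·5⁴)/(360·10·200000) = 119/1152000 rad
Load 4 — applied couple M₀=3 kN·m at a=20/3 m (b=L-a=10/3):
  θ_4 = (M₀x²/(2L)+C₁)/EI  [x≤a] with C₁=M₀(3b²-L²)/(6L)=-10/3 = (3·5²/(2·10)+(-10/3))/200000 = 1/480000 rad
Superposition: θ = Σ θ_i = 20143/144000000 rad ≈ 0.000140 rad

θ(5) = 20143/144000000 rad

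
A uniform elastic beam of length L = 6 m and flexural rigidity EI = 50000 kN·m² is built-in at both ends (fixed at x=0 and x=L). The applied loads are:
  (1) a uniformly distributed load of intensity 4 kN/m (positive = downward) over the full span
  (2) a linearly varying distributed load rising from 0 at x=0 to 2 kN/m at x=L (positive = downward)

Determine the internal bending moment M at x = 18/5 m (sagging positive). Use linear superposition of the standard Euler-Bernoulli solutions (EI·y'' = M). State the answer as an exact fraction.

Load 1 — uniform load w=4 kN/m over full span:
  M_1 = wLx/2 - wL²/12 - wx²/2 = 4·6·(18/5)/2 - 4·6²/12 - 4·(18/5)²/2 = 132/25 kN·m
Load 2 — triangular load w₀=2 kN/m (0→w₀ over full span):
  M_2 = 3w₀Lx/20 - w₀L²/30 - w₀x³/(6L) = 3·2·6·(18/5)/20 - 2·6²/30 - 2·(18/5)³/(6·6) = 186/125 kN·m
Superposition: M = Σ M_i = 846/125 kN·m ≈ 6.768000 kN·m

M(18/5) = 846/125 kN·m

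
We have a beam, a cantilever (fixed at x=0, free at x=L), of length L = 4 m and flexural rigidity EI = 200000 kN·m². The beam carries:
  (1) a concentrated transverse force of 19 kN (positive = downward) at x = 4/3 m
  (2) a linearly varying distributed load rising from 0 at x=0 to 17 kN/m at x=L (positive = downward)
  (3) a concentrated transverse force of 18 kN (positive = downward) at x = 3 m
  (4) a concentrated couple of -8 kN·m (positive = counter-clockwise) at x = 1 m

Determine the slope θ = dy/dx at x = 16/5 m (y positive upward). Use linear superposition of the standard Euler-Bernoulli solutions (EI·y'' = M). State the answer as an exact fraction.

θ(16/5) = -1352873/1125000000 rad

Load 1 — point force P=19 kN at a=4/3 m (b=L-a=8/3):
  θ_1 = -Pa²/(2EI)  [x>a] = -19·(4/3)²/(2·200000) = -19/225000 rad
Load 2 — triangular load w₀=17 kN/m (0→w₀ over full span):
  θ_2 = (w₀Lx²/4-w₀L²x/3-w₀x⁴/(24L))/EI = (17·4·(16/5)²/4-17·4²·(16/5)/3-17·(16/5)⁴/(24·4))/200000 = -3944/5859375 rad
Load 3 — point force P=18 kN at a=3 m (b=L-a=1):
  θ_3 = -Pa²/(2EI)  [x>a] = -18·3²/(2·200000) = -81/200000 rad
Load 4 — applied couple M₀=-8 kN·m at a=1 m (b=L-a=3):
  θ_4 = M₀a/EI  [x>a] = (-8)·1/200000 = -1/25000 rad
Superposition: θ = Σ θ_i = -1352873/1125000000 rad ≈ -0.001203 rad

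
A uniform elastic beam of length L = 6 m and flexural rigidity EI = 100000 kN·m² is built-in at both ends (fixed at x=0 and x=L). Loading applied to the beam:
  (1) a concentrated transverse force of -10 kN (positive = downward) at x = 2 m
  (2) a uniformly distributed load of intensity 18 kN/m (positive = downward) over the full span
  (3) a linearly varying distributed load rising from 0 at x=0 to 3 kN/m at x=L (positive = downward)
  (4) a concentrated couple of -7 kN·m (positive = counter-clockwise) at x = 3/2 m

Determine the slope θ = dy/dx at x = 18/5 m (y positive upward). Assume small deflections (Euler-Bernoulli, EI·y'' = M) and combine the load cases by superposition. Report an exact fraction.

θ(18/5) = 37147/250000000 rad

Load 1 — point force P=-10 kN at a=2 m (b=L-a=4):
  θ_1 = Pa²(L-x)(2bL-(3b+a)(L-x))/(2L³EI)  [x>a] = (-10)·2²·(6-(18/5))·(2·4·6-(3·4+2)·(6-(18/5)))/(2·6³·100000) = -1/31250 rad
Load 2 — uniform load w=18 kN/m over full span:
  θ_2 = -wx(L-x)(L-2x)/(12EI) = -18·(18/5)·(6-(18/5))·(6-2·(18/5))/(12·100000) = 243/1562500 rad
Load 3 — triangular load w₀=3 kN/m (0→w₀ over full span):
  θ_3 = -w₀(2x(L-x)(L-2x)(x+2L)+x²(L-x)²)/(120LEI) = -3·(2·(18/5)·(6-(18/5))·(6-2·(18/5))·((18/5)+2·6)+(18/5)²·(6-(18/5))²)/(120·6·100000) = 81/7812500 rad
Load 4 — applied couple M₀=-7 kN·m at a=3/2 m (b=L-a=9/2):
  θ_4 = (R_Ax²/2 - M_Ax - M₀(x-a))/EI  [x>a] with R_A=-21/16, M_A=21/16 = ((-21/16)·(18/5)²/2 - (21/16)·(18/5) - (-7)·((18/5)-(3/2)))/100000 = 147/10000000 rad
Superposition: θ = Σ θ_i = 37147/250000000 rad ≈ 0.000149 rad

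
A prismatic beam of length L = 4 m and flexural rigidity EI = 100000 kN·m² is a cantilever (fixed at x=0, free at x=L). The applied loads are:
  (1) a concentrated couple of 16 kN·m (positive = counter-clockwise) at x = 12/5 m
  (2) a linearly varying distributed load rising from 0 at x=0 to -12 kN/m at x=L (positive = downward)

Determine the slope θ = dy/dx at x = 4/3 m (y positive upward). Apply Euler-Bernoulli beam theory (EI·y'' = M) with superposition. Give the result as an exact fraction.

θ(4/3) = 217/253125 rad

Load 1 — applied couple M₀=16 kN·m at a=12/5 m (b=L-a=8/5):
  θ_1 = M₀x/EI  [x≤a] = 16·(4/3)/100000 = 2/9375 rad
Load 2 — triangular load w₀=-12 kN/m (0→w₀ over full span):
  θ_2 = (w₀Lx²/4-w₀L²x/3-w₀x⁴/(24L))/EI = ((-12)·4·(4/3)²/4-(-12)·4²·(4/3)/3-(-12)·(4/3)⁴/(24·4))/100000 = 163/253125 rad
Superposition: θ = Σ θ_i = 217/253125 rad ≈ 0.000857 rad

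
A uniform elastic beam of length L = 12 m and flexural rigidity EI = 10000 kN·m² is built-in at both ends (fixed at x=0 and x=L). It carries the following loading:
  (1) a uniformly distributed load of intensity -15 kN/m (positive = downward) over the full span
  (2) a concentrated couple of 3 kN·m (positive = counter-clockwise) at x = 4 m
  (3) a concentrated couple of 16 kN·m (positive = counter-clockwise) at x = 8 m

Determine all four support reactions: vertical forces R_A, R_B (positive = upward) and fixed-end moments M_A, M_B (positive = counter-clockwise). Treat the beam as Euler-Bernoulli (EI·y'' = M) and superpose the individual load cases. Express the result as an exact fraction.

Load 1 — uniform load w=-15 kN/m over full span:
  R_A = wL/2 = (-15)·12/2 = -90 kN
  M_A = wL²/12 = (-15)·12²/12 = -180 kN·m
  R_B = wL/2 = (-15)·12/2 = -90 kN
  M_B = -wL²/12 = -(-15)·12²/12 = 180 kN·m
Load 2 — applied couple M₀=3 kN·m at a=4 m (b=L-a=8):
  R_A = 6M₀ab/L³ = 6·3·4·8/12³ = 1/3 kN
  M_A = M₀b(2a-b)/L² = 3·8·(2·4-8)/12² = 0 kN·m
  R_B = -6M₀ab/L³ = -6·3·4·8/12³ = -1/3 kN
  M_B = M₀a(2b-a)/L² = 3·4·(2·8-4)/12² = 1 kN·m
Load 3 — applied couple M₀=16 kN·m at a=8 m (b=L-a=4):
  R_A = 6M₀ab/L³ = 6·16·8·4/12³ = 16/9 kN
  M_A = M₀b(2a-b)/L² = 16·4·(2·8-4)/12² = 16/3 kN·m
  R_B = -6M₀ab/L³ = -6·16·8·4/12³ = -16/9 kN
  M_B = M₀a(2b-a)/L² = 16·8·(2·4-8)/12² = 0 kN·m
Superposition: R_A = -791/9 kN, M_A = -524/3 kN·m, R_B = -829/9 kN, M_B = 181 kN·m

R_A = -791/9 kN, M_A = -524/3 kN·m, R_B = -829/9 kN, M_B = 181 kN·m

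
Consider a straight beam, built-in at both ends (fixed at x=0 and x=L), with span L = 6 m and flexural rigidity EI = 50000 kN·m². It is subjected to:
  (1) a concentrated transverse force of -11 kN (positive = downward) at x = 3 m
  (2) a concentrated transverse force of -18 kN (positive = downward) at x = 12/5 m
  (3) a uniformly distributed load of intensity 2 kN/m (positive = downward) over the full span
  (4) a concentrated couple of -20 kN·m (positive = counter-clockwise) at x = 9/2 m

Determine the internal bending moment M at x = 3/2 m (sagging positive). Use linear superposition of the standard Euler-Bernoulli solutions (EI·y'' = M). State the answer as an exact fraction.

Load 1 — point force P=-11 kN at a=3 m (b=L-a=3):
  M_1 = Pb²(3a+b)x/L³ - Pab²/L²  [x≤a] = (-11)·3²·(3·3+3)·(3/2)/6³ - (-11)·3·3²/6² = 0 kN·m
Load 2 — point force P=-18 kN at a=12/5 m (b=L-a=18/5):
  M_2 = Pb²(3a+b)x/L³ - Pab²/L²  [x≤a] = (-18)·(18/5)²·(3·(12/5)+(18/5))·(3/2)/6³ - (-18)·(12/5)·(18/5)²/6² = -243/125 kN·m
Load 3 — uniform load w=2 kN/m over full span:
  M_3 = wLx/2 - wL²/12 - wx²/2 = 2·6·(3/2)/2 - 2·6²/12 - 2·(3/2)²/2 = 3/4 kN·m
Load 4 — applied couple M₀=-20 kN·m at a=9/2 m (b=L-a=3/2):
  M_4 = R_Ax - M_A  [x≤a] with R_A=-15/4, M_A=-25/4 = (-15/4)·(3/2) - (-25/4) = 5/8 kN·m
Superposition: M = Σ M_i = -569/1000 kN·m ≈ -0.569000 kN·m

M(3/2) = -569/1000 kN·m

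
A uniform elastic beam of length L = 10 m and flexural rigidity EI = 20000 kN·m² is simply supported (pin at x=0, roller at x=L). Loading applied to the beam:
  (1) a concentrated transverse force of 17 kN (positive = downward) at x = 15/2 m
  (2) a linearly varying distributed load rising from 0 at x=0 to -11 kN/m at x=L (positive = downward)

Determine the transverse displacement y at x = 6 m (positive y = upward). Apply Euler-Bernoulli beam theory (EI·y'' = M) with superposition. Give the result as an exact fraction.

Load 1 — point force P=17 kN at a=15/2 m (b=L-a=5/2):
  y_1 = -Pbx(L²-b²-x²)/(6LEI)  [x≤a] = -17·(5/2)·6·(10²-(5/2)²-6²)/(6·10·20000) = -3927/320000 m
Load 2 — triangular load w₀=-11 kN/m (0→w₀ over full span):
  y_2 = -w₀x(7L⁴-10L²x²+3x⁴)/(360LEI) = -(-11)·6·(7·10⁴-10·10²·6²+3·6⁴)/(360·10·20000) = 1628/46875 m
Superposition: y = Σ y_i = 539011/24000000 m ≈ 0.022459 m

y(6) = 539011/24000000 m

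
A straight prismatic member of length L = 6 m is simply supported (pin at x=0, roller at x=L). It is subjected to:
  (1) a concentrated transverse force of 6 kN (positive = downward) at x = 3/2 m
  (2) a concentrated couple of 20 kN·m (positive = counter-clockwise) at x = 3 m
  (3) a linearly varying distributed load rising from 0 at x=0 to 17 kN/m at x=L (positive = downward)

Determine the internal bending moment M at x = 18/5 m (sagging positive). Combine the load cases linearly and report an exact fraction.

Load 1 — point force P=6 kN at a=3/2 m (b=L-a=9/2):
  M_1 = Pa(L-x)/L  [x>a] = 6·(3/2)·(6-(18/5))/6 = 18/5 kN·m
Load 2 — applied couple M₀=20 kN·m at a=3 m (b=L-a=3):
  M_2 = M₀x/L - M₀  [x>a] = 20·(18/5)/6 - 20 = -8 kN·m
Load 3 — triangular load w₀=17 kN/m (0→w₀ over full span):
  M_3 = w₀Lx/6 - w₀x³/(6L) = 17·6·(18/5)/6 - 17·(18/5)³/(6·6) = 4896/125 kN·m
Superposition: M = Σ M_i = 4346/125 kN·m ≈ 34.768000 kN·m

M(18/5) = 4346/125 kN·m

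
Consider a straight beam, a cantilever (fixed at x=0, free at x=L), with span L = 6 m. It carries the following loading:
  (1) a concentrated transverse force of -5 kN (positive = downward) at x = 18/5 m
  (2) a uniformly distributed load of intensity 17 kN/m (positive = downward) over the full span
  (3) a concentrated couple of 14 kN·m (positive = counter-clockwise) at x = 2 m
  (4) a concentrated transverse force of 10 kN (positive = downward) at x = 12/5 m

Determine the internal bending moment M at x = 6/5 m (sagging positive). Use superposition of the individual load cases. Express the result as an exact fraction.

Load 1 — point force P=-5 kN at a=18/5 m (b=L-a=12/5):
  M_1 = -P(a-x)  [x≤a] = -(-5)·((18/5)-(6/5)) = 12 kN·m
Load 2 — uniform load w=17 kN/m over full span:
  M_2 = -w(L-x)²/2 = -17·(6-(6/5))²/2 = -4896/25 kN·m
Load 3 — applied couple M₀=14 kN·m at a=2 m (b=L-a=4):
  M_3 = M₀  [x≤a] = 14 = 14 kN·m
Load 4 — point force P=10 kN at a=12/5 m (b=L-a=18/5):
  M_4 = -P(a-x)  [x≤a] = -10·((12/5)-(6/5)) = -12 kN·m
Superposition: M = Σ M_i = -4546/25 kN·m ≈ -181.840000 kN·m

M(6/5) = -4546/25 kN·m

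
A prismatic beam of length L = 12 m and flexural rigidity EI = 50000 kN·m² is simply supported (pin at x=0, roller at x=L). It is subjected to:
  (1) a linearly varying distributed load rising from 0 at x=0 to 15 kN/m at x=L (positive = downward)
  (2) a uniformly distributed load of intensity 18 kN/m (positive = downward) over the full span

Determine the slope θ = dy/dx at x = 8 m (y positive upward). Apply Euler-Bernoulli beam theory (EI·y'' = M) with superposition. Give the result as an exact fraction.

θ(8) = 13/750 rad

Load 1 — triangular load w₀=15 kN/m (0→w₀ over full span):
  θ_1 = -w₀(7L⁴-30L²x²+15x⁴)/(360LEI) = -15·(7·12⁴-30·12²·8²+15·8⁴)/(360·12·50000) = 91/18750 rad
Load 2 — uniform load w=18 kN/m over full span:
  θ_2 = -w(L³-6Lx²+4x³)/(24EI) = -18·(12³-6·12·8²+4·8³)/(24·50000) = 39/3125 rad
Superposition: θ = Σ θ_i = 13/750 rad ≈ 0.017333 rad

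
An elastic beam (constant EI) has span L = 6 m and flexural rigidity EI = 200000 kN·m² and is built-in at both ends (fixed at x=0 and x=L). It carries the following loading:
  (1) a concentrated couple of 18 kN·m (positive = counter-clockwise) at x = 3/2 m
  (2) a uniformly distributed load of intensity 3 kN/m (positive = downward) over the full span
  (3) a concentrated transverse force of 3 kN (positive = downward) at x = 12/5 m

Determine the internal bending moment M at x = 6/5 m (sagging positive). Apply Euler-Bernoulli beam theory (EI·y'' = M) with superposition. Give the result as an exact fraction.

Load 1 — applied couple M₀=18 kN·m at a=3/2 m (b=L-a=9/2):
  M_1 = R_Ax - M_A  [x≤a] with R_A=27/8, M_A=-27/8 = (27/8)·(6/5) - (-27/8) = 297/40 kN·m
Load 2 — uniform load w=3 kN/m over full span:
  M_2 = wLx/2 - wL²/12 - wx²/2 = 3·6·(6/5)/2 - 3·6²/12 - 3·(6/5)²/2 = -9/25 kN·m
Load 3 — point force P=3 kN at a=12/5 m (b=L-a=18/5):
  M_3 = Pb²(3a+b)x/L³ - Pab²/L²  [x≤a] = 3·(18/5)²·(3·(12/5)+(18/5))·(6/5)/6³ - 3·(12/5)·(18/5)²/6² = -162/625 kN·m
Superposition: M = Σ M_i = 34029/5000 kN·m ≈ 6.805800 kN·m

M(6/5) = 34029/5000 kN·m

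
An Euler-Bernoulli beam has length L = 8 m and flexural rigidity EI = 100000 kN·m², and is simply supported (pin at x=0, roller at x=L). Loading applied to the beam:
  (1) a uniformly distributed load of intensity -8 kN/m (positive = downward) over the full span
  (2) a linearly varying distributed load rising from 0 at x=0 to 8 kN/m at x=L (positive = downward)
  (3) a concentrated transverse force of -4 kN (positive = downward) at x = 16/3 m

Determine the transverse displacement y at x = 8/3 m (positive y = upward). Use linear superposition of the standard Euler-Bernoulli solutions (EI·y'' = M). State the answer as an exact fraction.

y(8/3) = 5024/2278125 m

Load 1 — uniform load w=-8 kN/m over full span:
  y_1 = -wx(L³-2Lx²+x³)/(24EI) = -(-8)·(8/3)·(8³-2·8·(8/3)²+(8/3)³)/(24·100000) = 2816/759375 m
Load 2 — triangular load w₀=8 kN/m (0→w₀ over full span):
  y_2 = -w₀x(7L⁴-10L²x²+3x⁴)/(360LEI) = -8·(8/3)·(7·8⁴-10·8²·(8/3)²+3·(8/3)⁴)/(360·8·100000) = -4096/2278125 m
Load 3 — point force P=-4 kN at a=16/3 m (b=L-a=8/3):
  y_3 = -Pbx(L²-b²-x²)/(6LEI)  [x≤a] = -(-4)·(8/3)·(8/3)·(8²-(8/3)²-(8/3)²)/(6·8·100000) = 224/759375 m
Superposition: y = Σ y_i = 5024/2278125 m ≈ 0.002205 m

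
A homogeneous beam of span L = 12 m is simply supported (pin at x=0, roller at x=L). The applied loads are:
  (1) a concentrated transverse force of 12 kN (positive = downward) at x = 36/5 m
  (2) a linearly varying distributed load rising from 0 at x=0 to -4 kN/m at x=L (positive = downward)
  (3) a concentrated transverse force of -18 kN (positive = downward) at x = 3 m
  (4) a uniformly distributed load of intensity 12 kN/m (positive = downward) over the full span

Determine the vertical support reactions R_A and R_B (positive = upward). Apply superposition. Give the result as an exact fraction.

Load 1 — point force P=12 kN at a=36/5 m (b=L-a=24/5):
  R_A = Pb/L = 12·(24/5)/12 = 24/5 kN
  R_B = Pa/L = 12·(36/5)/12 = 36/5 kN
Load 2 — triangular load w₀=-4 kN/m (0→w₀ over full span):
  R_A = w₀L/6 = (-4)·12/6 = -8 kN
  R_B = w₀L/3 = (-4)·12/3 = -16 kN
Load 3 — point force P=-18 kN at a=3 m (b=L-a=9):
  R_A = Pb/L = (-18)·9/12 = -27/2 kN
  R_B = Pa/L = (-18)·3/12 = -9/2 kN
Load 4 — uniform load w=12 kN/m over full span:
  R_A = wL/2 = 12·12/2 = 72 kN
  R_B = wL/2 = 12·12/2 = 72 kN
Superposition: R_A = 553/10 kN, R_B = 587/10 kN

R_A = 553/10 kN, R_B = 587/10 kN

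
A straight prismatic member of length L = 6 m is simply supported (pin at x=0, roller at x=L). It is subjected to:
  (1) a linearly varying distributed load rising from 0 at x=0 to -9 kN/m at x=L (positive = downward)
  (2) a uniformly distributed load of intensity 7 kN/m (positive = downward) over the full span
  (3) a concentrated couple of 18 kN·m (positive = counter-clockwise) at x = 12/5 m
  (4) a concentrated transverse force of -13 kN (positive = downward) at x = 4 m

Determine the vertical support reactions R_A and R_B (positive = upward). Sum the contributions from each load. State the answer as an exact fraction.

R_A = 32/3 kN, R_B = -26/3 kN

Load 1 — triangular load w₀=-9 kN/m (0→w₀ over full span):
  R_A = w₀L/6 = (-9)·6/6 = -9 kN
  R_B = w₀L/3 = (-9)·6/3 = -18 kN
Load 2 — uniform load w=7 kN/m over full span:
  R_A = wL/2 = 7·6/2 = 21 kN
  R_B = wL/2 = 7·6/2 = 21 kN
Load 3 — applied couple M₀=18 kN·m at a=12/5 m (b=L-a=18/5):
  R_A = M₀/L = 18/6 = 3 kN
  R_B = -M₀/L = -18/6 = -3 kN
Load 4 — point force P=-13 kN at a=4 m (b=L-a=2):
  R_A = Pb/L = (-13)·2/6 = -13/3 kN
  R_B = Pa/L = (-13)·4/6 = -26/3 kN
Superposition: R_A = 32/3 kN, R_B = -26/3 kN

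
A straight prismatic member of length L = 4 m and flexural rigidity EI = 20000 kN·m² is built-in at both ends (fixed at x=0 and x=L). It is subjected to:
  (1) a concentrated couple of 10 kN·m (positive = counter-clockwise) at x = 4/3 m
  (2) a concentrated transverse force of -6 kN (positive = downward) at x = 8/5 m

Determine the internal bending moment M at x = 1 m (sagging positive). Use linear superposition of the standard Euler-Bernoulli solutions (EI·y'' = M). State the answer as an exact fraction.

M(1) = 1088/375 kN·m

Load 1 — applied couple M₀=10 kN·m at a=4/3 m (b=L-a=8/3):
  M_1 = R_Ax - M_A  [x≤a] with R_A=10/3, M_A=0 = (10/3)·1 - 0 = 10/3 kN·m
Load 2 — point force P=-6 kN at a=8/5 m (b=L-a=12/5):
  M_2 = Pb²(3a+b)x/L³ - Pab²/L²  [x≤a] = (-6)·(12/5)²·(3·(8/5)+(12/5))·1/4³ - (-6)·(8/5)·(12/5)²/4² = -54/125 kN·m
Superposition: M = Σ M_i = 1088/375 kN·m ≈ 2.901333 kN·m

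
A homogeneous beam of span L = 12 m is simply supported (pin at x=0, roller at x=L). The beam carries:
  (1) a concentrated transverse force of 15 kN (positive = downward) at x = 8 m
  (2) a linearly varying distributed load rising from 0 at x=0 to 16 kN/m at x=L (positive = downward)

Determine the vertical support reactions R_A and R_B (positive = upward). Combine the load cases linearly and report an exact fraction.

Load 1 — point force P=15 kN at a=8 m (b=L-a=4):
  R_A = Pb/L = 15·4/12 = 5 kN
  R_B = Pa/L = 15·8/12 = 10 kN
Load 2 — triangular load w₀=16 kN/m (0→w₀ over full span):
  R_A = w₀L/6 = 16·12/6 = 32 kN
  R_B = w₀L/3 = 16·12/3 = 64 kN
Superposition: R_A = 37 kN, R_B = 74 kN

R_A = 37 kN, R_B = 74 kN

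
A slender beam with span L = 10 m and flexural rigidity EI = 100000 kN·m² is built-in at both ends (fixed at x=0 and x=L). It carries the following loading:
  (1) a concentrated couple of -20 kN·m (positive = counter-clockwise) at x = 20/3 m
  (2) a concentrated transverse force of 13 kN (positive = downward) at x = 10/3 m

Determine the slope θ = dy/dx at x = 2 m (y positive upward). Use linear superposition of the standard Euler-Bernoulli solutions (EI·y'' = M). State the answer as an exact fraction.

Load 1 — applied couple M₀=-20 kN·m at a=20/3 m (b=L-a=10/3):
  θ_1 = (R_Ax²/2 - M_Ax)/EI  [x≤a] with R_A=-8/3, M_A=-20/3 = ((-8/3)·2²/2 - (-20/3)·2)/100000 = 1/12500 rad
Load 2 — point force P=13 kN at a=10/3 m (b=L-a=20/3):
  θ_2 = -Pb²x(2aL-(3a+b)x)/(2L³EI)  [x≤a] = -13·(20/3)²·2·(2·(10/3)·10-(3·(10/3)+(20/3))·2)/(2·10³·100000) = -13/67500 rad
Superposition: θ = Σ θ_i = -19/168750 rad ≈ -0.000113 rad

θ(2) = -19/168750 rad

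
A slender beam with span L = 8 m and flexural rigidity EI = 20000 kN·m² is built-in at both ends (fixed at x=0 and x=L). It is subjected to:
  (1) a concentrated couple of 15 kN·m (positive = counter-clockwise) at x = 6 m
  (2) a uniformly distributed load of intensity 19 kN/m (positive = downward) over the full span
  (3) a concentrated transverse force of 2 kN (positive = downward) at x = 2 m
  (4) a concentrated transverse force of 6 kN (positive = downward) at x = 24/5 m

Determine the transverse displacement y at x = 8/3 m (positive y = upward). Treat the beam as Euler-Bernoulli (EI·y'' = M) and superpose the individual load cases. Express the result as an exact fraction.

y(8/3) = -2773331/303750000 m

Load 1 — applied couple M₀=15 kN·m at a=6 m (b=L-a=2):
  y_1 = (R_Ax³/6 - M_Ax²/2)/EI  [x≤a] with R_A=135/64, M_A=75/16 = ((135/64)·(8/3)³/6 - (75/16)·(8/3)²/2)/20000 = -1/2000 m
Load 2 — uniform load w=19 kN/m over full span:
  y_2 = -wx²(L-x)²/(24EI) = -19·(8/3)²·(8-(8/3))²/(24·20000) = -1216/151875 m
Load 3 — point force P=2 kN at a=2 m (b=L-a=6):
  y_3 = -Pa²(L-x)²(3bL-(3b+a)(L-x))/(6L³EI)  [x>a] = -2·2²·(8-(8/3))²·(3·6·8-(3·6+2)·(8-(8/3)))/(6·8³·20000) = -7/50625 m
Load 4 — point force P=6 kN at a=24/5 m (b=L-a=16/5):
  y_4 = -Pb²x²(3aL-(3a+b)x)/(6L³EI)  [x≤a] = -6·(16/5)²·(8/3)²·(3·(24/5)·8-(3·(24/5)+(16/5))·(8/3))/(6·8³·20000) = -1024/2109375 m
Superposition: y = Σ y_i = -2773331/303750000 m ≈ -0.009130 m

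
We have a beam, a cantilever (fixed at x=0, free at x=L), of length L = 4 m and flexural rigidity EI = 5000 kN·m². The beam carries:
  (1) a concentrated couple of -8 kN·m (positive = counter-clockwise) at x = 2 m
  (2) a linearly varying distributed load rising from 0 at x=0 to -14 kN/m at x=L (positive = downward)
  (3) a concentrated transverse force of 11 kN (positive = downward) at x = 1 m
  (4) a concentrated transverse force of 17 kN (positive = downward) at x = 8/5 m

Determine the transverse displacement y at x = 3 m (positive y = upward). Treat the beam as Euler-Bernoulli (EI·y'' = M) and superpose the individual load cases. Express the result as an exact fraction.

y(3) = 700477/30000000 m

Load 1 — applied couple M₀=-8 kN·m at a=2 m (b=L-a=2):
  y_1 = M₀a(2x-a)/(2EI)  [x>a] = (-8)·2·(2·3-2)/(2·5000) = -4/625 m
Load 2 — triangular load w₀=-14 kN/m (0→w₀ over full span):
  y_2 = (w₀Lx³/12-w₀L²x²/6-w₀x⁵/(120L))/EI = ((-14)·4·3³/12-(-14)·4²·3²/6-(-14)·3⁵/(120·4))/5000 = 17367/400000 m
Load 3 — point force P=11 kN at a=1 m (b=L-a=3):
  y_3 = -Pa²(3x-a)/(6EI)  [x>a] = -11·1²·(3·3-1)/(6·5000) = -11/3750 m
Load 4 — point force P=17 kN at a=8/5 m (b=L-a=12/5):
  y_4 = -Pa²(3x-a)/(6EI)  [x>a] = -17·(8/5)²·(3·3-(8/5))/(6·5000) = -2516/234375 m
Superposition: y = Σ y_i = 700477/30000000 m ≈ 0.023349 m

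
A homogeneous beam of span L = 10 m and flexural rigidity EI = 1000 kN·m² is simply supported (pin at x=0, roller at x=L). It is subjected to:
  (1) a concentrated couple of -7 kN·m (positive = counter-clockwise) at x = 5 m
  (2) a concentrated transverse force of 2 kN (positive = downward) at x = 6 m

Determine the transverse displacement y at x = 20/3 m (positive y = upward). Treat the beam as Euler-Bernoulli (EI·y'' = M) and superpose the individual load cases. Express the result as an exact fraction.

Load 1 — applied couple M₀=-7 kN·m at a=5 m (b=L-a=5):
  y_1 = (M₀x³/(6L)-M₀(x-a)²/2+C₁x)/EI  [x>a] with C₁=M₀(3b²-L²)/(6L)=35/12 = ((-7)·(20/3)³/(6·10)-(-7)·((20/3)-5)²/2+(35/12)·(20/3))/1000 = -7/1296 m
Load 2 — point force P=2 kN at a=6 m (b=L-a=4):
  y_2 = -Pa(L-x)(2Lx-a²-x²)/(6LEI)  [x>a] = -2·6·(10-(20/3))·(2·10·(20/3)-6²-(20/3)²)/(6·10·1000) = -119/3375 m
Superposition: y = Σ y_i = -6587/162000 m ≈ -0.040660 m

y(20/3) = -6587/162000 m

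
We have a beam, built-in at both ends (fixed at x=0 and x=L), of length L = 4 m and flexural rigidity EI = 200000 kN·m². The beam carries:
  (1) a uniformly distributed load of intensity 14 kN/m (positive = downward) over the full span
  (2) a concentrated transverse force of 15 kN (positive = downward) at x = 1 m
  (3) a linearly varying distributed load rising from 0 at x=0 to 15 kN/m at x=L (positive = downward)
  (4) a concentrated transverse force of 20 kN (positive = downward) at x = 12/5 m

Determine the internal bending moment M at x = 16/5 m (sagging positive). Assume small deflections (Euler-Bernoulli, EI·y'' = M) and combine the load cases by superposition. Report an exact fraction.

Load 1 — uniform load w=14 kN/m over full span:
  M_1 = wLx/2 - wL²/12 - wx²/2 = 14·4·(16/5)/2 - 14·4²/12 - 14·(16/5)²/2 = -56/75 kN·m
Load 2 — point force P=15 kN at a=1 m (b=L-a=3):
  M_2 = Pa²(a+3b)(L-x)/L³ - Pa²b/L²  [x>a] = 15·1²·(1+3·3)·(4-(16/5))/4³ - 15·1²·3/4² = -15/16 kN·m
Load 3 — triangular load w₀=15 kN/m (0→w₀ over full span):
  M_3 = 3w₀Lx/20 - w₀L²/30 - w₀x³/(6L) = 3·15·4·(16/5)/20 - 15·4²/30 - 15·(16/5)³/(6·4) = 8/25 kN·m
Load 4 — point force P=20 kN at a=12/5 m (b=L-a=8/5):
  M_4 = Pa²(a+3b)(L-x)/L³ - Pa²b/L²  [x>a] = 20·(12/5)²·((12/5)+3·(8/5))·(4-(16/5))/4³ - 20·(12/5)²·(8/5)/4² = -144/125 kN·m
Superposition: M = Σ M_i = -15097/6000 kN·m ≈ -2.516167 kN·m

M(16/5) = -15097/6000 kN·m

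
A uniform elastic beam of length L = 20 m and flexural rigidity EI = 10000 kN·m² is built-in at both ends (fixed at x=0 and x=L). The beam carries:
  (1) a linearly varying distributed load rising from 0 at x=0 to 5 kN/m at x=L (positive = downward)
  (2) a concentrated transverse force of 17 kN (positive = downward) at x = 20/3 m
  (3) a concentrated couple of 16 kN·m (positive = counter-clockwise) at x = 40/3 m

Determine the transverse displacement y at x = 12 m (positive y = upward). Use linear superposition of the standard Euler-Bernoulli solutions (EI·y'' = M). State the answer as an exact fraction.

y(12) = -38096/253125 m

Load 1 — triangular load w₀=5 kN/m (0→w₀ over full span):
  y_1 = -w₀x²(L-x)²(x+2L)/(120LEI) = -5·12²·(20-12)²·(12+2·20)/(120·20·10000) = -312/3125 m
Load 2 — point force P=17 kN at a=20/3 m (b=L-a=40/3):
  y_2 = -Pa²(L-x)²(3bL-(3b+a)(L-x))/(6L³EI)  [x>a] = -17·(20/3)²·(20-12)²·(3·(40/3)·20-(3·(40/3)+(20/3))·(20-12))/(6·20³·10000) = -2176/50625 m
Load 3 — applied couple M₀=16 kN·m at a=40/3 m (b=L-a=20/3):
  y_3 = (R_Ax³/6 - M_Ax²/2)/EI  [x≤a] with R_A=16/15, M_A=16/3 = ((16/15)·12³/6 - (16/3)·12²/2)/10000 = -24/3125 m
Superposition: y = Σ y_i = -38096/253125 m ≈ -0.150503 m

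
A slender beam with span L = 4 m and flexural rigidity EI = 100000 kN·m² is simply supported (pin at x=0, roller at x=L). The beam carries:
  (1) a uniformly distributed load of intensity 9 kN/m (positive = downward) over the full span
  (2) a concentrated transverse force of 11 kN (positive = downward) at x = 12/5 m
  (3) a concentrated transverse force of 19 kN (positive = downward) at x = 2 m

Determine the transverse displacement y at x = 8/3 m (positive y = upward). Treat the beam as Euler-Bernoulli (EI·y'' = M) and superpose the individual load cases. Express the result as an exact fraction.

Load 1 — uniform load w=9 kN/m over full span:
  y_1 = -wx(L³-2Lx²+x³)/(24EI) = -9·(8/3)·(4³-2·4·(8/3)²+(8/3)³)/(24·100000) = -22/84375 m
Load 2 — point force P=11 kN at a=12/5 m (b=L-a=8/5):
  y_2 = -Pa(L-x)(2Lx-a²-x²)/(6LEI)  [x>a] = -11·(12/5)·(4-(8/3))·(2·4·(8/3)-(12/5)²-(8/3)²)/(6·4·100000) = -1309/10546875 m
Load 3 — point force P=19 kN at a=2 m (b=L-a=2):
  y_3 = -Pa(L-x)(2Lx-a²-x²)/(6LEI)  [x>a] = -19·2·(4-(8/3))·(2·4·(8/3)-2²-(8/3)²)/(6·4·100000) = -437/2025000 m
Superposition: y = Σ y_i = -152041/253125000 m ≈ -0.000601 m

y(8/3) = -152041/253125000 m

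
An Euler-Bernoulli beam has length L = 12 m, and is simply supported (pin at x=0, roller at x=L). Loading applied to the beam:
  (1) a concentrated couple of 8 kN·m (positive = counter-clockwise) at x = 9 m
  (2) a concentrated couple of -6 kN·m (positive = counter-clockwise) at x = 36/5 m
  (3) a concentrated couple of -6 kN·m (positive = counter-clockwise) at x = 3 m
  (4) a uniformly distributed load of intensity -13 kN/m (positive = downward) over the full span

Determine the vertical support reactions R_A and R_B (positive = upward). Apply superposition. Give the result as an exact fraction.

R_A = -235/3 kN, R_B = -233/3 kN

Load 1 — applied couple M₀=8 kN·m at a=9 m (b=L-a=3):
  R_A = M₀/L = 8/12 = 2/3 kN
  R_B = -M₀/L = -8/12 = -2/3 kN
Load 2 — applied couple M₀=-6 kN·m at a=36/5 m (b=L-a=24/5):
  R_A = M₀/L = (-6)/12 = -1/2 kN
  R_B = -M₀/L = -(-6)/12 = 1/2 kN
Load 3 — applied couple M₀=-6 kN·m at a=3 m (b=L-a=9):
  R_A = M₀/L = (-6)/12 = -1/2 kN
  R_B = -M₀/L = -(-6)/12 = 1/2 kN
Load 4 — uniform load w=-13 kN/m over full span:
  R_A = wL/2 = (-13)·12/2 = -78 kN
  R_B = wL/2 = (-13)·12/2 = -78 kN
Superposition: R_A = -235/3 kN, R_B = -233/3 kN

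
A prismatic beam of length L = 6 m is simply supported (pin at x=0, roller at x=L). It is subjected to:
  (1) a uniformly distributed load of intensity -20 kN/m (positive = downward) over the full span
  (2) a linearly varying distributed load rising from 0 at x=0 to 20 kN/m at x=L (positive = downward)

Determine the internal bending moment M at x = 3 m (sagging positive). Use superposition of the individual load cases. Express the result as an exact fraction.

Load 1 — uniform load w=-20 kN/m over full span:
  M_1 = wx(L-x)/2 = (-20)·3·(6-3)/2 = -90 kN·m
Load 2 — triangular load w₀=20 kN/m (0→w₀ over full span):
  M_2 = w₀Lx/6 - w₀x³/(6L) = 20·6·3/6 - 20·3³/(6·6) = 45 kN·m
Superposition: M = Σ M_i = -45 kN·m ≈ -45.000000 kN·m

M(3) = -45 kN·m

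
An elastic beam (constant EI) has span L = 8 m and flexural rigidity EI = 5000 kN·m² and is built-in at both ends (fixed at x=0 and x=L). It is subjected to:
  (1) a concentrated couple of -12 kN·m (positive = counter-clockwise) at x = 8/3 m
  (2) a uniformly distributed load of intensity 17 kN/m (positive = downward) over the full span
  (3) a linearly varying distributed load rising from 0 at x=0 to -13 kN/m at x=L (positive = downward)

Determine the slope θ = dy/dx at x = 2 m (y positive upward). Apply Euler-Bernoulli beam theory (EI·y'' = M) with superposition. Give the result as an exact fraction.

Load 1 — applied couple M₀=-12 kN·m at a=8/3 m (b=L-a=16/3):
  θ_1 = (R_Ax²/2 - M_Ax)/EI  [x≤a] with R_A=-2, M_A=0 = ((-2)·2²/2 - 0·2)/5000 = -1/1250 rad
Load 2 — uniform load w=17 kN/m over full span:
  θ_2 = -wx(L-x)(L-2x)/(12EI) = -17·2·(8-2)·(8-2·2)/(12·5000) = -17/1250 rad
Load 3 — triangular load w₀=-13 kN/m (0→w₀ over full span):
  θ_3 = -w₀(2x(L-x)(L-2x)(x+2L)+x²(L-x)²)/(120LEI) = -(-13)·(2·2·(8-2)·(8-2·2)·(2+2·8)+2²·(8-2)²)/(120·8·5000) = 507/100000 rad
Superposition: θ = Σ θ_i = -933/100000 rad ≈ -0.009330 rad

θ(2) = -933/100000 rad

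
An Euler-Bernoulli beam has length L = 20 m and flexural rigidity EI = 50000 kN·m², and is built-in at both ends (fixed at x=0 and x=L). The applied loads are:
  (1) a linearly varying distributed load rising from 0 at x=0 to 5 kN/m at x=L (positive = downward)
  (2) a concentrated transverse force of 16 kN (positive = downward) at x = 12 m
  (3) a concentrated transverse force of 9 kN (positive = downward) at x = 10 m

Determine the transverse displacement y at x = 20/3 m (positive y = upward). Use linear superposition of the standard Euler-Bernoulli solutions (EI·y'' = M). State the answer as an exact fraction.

y(20/3) = -264353/9112500 m

Load 1 — triangular load w₀=5 kN/m (0→w₀ over full span):
  y_1 = -w₀x²(L-x)²(x+2L)/(120LEI) = -5·(20/3)²·(20-(20/3))²·((20/3)+2·20)/(120·20·50000) = -56/3645 m
Load 2 — point force P=16 kN at a=12 m (b=L-a=8):
  y_2 = -Pb²x²(3aL-(3a+b)x)/(6L³EI)  [x≤a] = -16·8²·(20/3)²·(3·12·20-(3·12+8)·(20/3))/(6·20³·50000) = -2048/253125 m
Load 3 — point force P=9 kN at a=10 m (b=L-a=10):
  y_3 = -Pb²x²(3aL-(3a+b)x)/(6L³EI)  [x≤a] = -9·10²·(20/3)²·(3·10·20-(3·10+10)·(20/3))/(6·20³·50000) = -1/180 m
Superposition: y = Σ y_i = -264353/9112500 m ≈ -0.029010 m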